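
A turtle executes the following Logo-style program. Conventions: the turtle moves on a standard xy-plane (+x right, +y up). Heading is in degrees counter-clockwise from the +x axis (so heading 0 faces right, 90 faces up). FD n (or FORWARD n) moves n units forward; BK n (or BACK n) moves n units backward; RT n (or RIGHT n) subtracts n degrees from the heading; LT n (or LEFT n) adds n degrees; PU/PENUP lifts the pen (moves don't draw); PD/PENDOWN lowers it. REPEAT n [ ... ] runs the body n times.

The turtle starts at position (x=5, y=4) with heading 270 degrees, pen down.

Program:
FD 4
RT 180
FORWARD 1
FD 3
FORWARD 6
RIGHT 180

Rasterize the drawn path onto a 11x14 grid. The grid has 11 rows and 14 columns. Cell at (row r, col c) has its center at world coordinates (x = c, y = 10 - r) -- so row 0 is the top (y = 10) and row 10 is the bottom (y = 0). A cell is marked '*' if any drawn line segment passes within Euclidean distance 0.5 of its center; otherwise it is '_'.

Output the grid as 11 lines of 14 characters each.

Answer: _____*________
_____*________
_____*________
_____*________
_____*________
_____*________
_____*________
_____*________
_____*________
_____*________
_____*________

Derivation:
Segment 0: (5,4) -> (5,0)
Segment 1: (5,0) -> (5,1)
Segment 2: (5,1) -> (5,4)
Segment 3: (5,4) -> (5,10)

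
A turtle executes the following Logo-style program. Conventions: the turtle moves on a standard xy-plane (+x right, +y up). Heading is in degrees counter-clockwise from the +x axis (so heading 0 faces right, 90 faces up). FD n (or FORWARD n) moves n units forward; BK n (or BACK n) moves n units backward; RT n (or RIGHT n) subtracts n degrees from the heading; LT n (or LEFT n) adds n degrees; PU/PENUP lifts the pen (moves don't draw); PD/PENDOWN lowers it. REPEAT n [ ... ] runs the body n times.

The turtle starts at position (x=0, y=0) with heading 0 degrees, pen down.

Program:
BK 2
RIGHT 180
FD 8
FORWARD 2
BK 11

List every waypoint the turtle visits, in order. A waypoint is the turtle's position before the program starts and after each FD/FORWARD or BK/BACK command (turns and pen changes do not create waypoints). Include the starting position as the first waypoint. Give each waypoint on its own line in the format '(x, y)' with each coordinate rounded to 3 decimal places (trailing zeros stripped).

Executing turtle program step by step:
Start: pos=(0,0), heading=0, pen down
BK 2: (0,0) -> (-2,0) [heading=0, draw]
RT 180: heading 0 -> 180
FD 8: (-2,0) -> (-10,0) [heading=180, draw]
FD 2: (-10,0) -> (-12,0) [heading=180, draw]
BK 11: (-12,0) -> (-1,0) [heading=180, draw]
Final: pos=(-1,0), heading=180, 4 segment(s) drawn
Waypoints (5 total):
(0, 0)
(-2, 0)
(-10, 0)
(-12, 0)
(-1, 0)

Answer: (0, 0)
(-2, 0)
(-10, 0)
(-12, 0)
(-1, 0)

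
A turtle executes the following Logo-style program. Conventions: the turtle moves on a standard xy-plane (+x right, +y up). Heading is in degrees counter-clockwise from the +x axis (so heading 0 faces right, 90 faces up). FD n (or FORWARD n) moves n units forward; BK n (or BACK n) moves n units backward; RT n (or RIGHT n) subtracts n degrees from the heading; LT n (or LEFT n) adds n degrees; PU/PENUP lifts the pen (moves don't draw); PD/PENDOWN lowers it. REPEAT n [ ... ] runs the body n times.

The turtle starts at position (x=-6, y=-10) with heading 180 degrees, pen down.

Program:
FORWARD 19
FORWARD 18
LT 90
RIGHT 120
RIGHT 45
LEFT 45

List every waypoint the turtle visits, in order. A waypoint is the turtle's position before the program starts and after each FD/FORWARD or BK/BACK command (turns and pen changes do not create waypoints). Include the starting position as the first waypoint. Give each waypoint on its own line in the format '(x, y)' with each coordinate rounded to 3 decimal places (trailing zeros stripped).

Answer: (-6, -10)
(-25, -10)
(-43, -10)

Derivation:
Executing turtle program step by step:
Start: pos=(-6,-10), heading=180, pen down
FD 19: (-6,-10) -> (-25,-10) [heading=180, draw]
FD 18: (-25,-10) -> (-43,-10) [heading=180, draw]
LT 90: heading 180 -> 270
RT 120: heading 270 -> 150
RT 45: heading 150 -> 105
LT 45: heading 105 -> 150
Final: pos=(-43,-10), heading=150, 2 segment(s) drawn
Waypoints (3 total):
(-6, -10)
(-25, -10)
(-43, -10)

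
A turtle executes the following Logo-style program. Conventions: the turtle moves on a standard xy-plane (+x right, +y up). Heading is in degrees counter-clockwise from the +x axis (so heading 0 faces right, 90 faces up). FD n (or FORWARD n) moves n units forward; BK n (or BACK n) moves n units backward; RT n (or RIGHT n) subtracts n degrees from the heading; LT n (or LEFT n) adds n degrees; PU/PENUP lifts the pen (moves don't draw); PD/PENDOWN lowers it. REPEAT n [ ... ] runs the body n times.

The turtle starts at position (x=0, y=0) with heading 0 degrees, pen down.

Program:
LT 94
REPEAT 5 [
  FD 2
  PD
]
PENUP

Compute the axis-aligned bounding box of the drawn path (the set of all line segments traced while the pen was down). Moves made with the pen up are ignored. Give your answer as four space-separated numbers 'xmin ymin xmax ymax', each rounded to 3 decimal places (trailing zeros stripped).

Executing turtle program step by step:
Start: pos=(0,0), heading=0, pen down
LT 94: heading 0 -> 94
REPEAT 5 [
  -- iteration 1/5 --
  FD 2: (0,0) -> (-0.14,1.995) [heading=94, draw]
  PD: pen down
  -- iteration 2/5 --
  FD 2: (-0.14,1.995) -> (-0.279,3.99) [heading=94, draw]
  PD: pen down
  -- iteration 3/5 --
  FD 2: (-0.279,3.99) -> (-0.419,5.985) [heading=94, draw]
  PD: pen down
  -- iteration 4/5 --
  FD 2: (-0.419,5.985) -> (-0.558,7.981) [heading=94, draw]
  PD: pen down
  -- iteration 5/5 --
  FD 2: (-0.558,7.981) -> (-0.698,9.976) [heading=94, draw]
  PD: pen down
]
PU: pen up
Final: pos=(-0.698,9.976), heading=94, 5 segment(s) drawn

Segment endpoints: x in {-0.698, -0.558, -0.419, -0.279, -0.14, 0}, y in {0, 1.995, 3.99, 5.985, 7.981, 9.976}
xmin=-0.698, ymin=0, xmax=0, ymax=9.976

Answer: -0.698 0 0 9.976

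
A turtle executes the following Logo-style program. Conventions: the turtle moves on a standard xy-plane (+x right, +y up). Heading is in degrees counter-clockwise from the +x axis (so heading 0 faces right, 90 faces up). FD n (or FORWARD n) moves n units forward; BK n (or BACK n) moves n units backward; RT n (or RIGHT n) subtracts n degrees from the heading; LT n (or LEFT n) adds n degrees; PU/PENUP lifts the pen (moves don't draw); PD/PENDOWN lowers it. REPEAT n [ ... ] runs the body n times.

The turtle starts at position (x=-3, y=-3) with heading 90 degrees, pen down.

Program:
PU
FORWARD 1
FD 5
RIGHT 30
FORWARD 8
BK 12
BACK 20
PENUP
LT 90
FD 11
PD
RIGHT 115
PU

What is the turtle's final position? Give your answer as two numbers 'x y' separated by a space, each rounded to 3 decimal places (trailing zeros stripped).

Answer: -24.526 -12.285

Derivation:
Executing turtle program step by step:
Start: pos=(-3,-3), heading=90, pen down
PU: pen up
FD 1: (-3,-3) -> (-3,-2) [heading=90, move]
FD 5: (-3,-2) -> (-3,3) [heading=90, move]
RT 30: heading 90 -> 60
FD 8: (-3,3) -> (1,9.928) [heading=60, move]
BK 12: (1,9.928) -> (-5,-0.464) [heading=60, move]
BK 20: (-5,-0.464) -> (-15,-17.785) [heading=60, move]
PU: pen up
LT 90: heading 60 -> 150
FD 11: (-15,-17.785) -> (-24.526,-12.285) [heading=150, move]
PD: pen down
RT 115: heading 150 -> 35
PU: pen up
Final: pos=(-24.526,-12.285), heading=35, 0 segment(s) drawn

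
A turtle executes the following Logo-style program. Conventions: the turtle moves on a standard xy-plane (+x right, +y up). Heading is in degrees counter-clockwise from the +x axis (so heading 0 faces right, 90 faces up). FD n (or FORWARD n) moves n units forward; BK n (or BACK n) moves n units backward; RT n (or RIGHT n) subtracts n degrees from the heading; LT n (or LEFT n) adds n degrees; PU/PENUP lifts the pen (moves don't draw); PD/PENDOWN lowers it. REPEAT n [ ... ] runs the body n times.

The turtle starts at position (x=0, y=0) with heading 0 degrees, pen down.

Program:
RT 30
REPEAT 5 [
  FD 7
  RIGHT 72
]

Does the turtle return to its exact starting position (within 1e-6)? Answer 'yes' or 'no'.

Executing turtle program step by step:
Start: pos=(0,0), heading=0, pen down
RT 30: heading 0 -> 330
REPEAT 5 [
  -- iteration 1/5 --
  FD 7: (0,0) -> (6.062,-3.5) [heading=330, draw]
  RT 72: heading 330 -> 258
  -- iteration 2/5 --
  FD 7: (6.062,-3.5) -> (4.607,-10.347) [heading=258, draw]
  RT 72: heading 258 -> 186
  -- iteration 3/5 --
  FD 7: (4.607,-10.347) -> (-2.355,-11.079) [heading=186, draw]
  RT 72: heading 186 -> 114
  -- iteration 4/5 --
  FD 7: (-2.355,-11.079) -> (-5.202,-4.684) [heading=114, draw]
  RT 72: heading 114 -> 42
  -- iteration 5/5 --
  FD 7: (-5.202,-4.684) -> (0,0) [heading=42, draw]
  RT 72: heading 42 -> 330
]
Final: pos=(0,0), heading=330, 5 segment(s) drawn

Start position: (0, 0)
Final position: (0, 0)
Distance = 0; < 1e-6 -> CLOSED

Answer: yes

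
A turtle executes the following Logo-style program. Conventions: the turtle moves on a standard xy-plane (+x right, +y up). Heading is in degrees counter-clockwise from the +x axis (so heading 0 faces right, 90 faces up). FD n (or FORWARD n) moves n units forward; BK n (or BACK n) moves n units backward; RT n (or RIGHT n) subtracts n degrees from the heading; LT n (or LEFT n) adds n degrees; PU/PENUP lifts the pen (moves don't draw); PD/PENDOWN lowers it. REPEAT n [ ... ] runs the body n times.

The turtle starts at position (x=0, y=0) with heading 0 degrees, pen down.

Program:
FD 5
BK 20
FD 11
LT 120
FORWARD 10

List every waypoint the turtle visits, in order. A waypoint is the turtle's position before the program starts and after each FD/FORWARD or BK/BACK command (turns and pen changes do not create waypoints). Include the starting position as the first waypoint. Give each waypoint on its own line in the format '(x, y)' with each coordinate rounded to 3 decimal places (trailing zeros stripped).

Answer: (0, 0)
(5, 0)
(-15, 0)
(-4, 0)
(-9, 8.66)

Derivation:
Executing turtle program step by step:
Start: pos=(0,0), heading=0, pen down
FD 5: (0,0) -> (5,0) [heading=0, draw]
BK 20: (5,0) -> (-15,0) [heading=0, draw]
FD 11: (-15,0) -> (-4,0) [heading=0, draw]
LT 120: heading 0 -> 120
FD 10: (-4,0) -> (-9,8.66) [heading=120, draw]
Final: pos=(-9,8.66), heading=120, 4 segment(s) drawn
Waypoints (5 total):
(0, 0)
(5, 0)
(-15, 0)
(-4, 0)
(-9, 8.66)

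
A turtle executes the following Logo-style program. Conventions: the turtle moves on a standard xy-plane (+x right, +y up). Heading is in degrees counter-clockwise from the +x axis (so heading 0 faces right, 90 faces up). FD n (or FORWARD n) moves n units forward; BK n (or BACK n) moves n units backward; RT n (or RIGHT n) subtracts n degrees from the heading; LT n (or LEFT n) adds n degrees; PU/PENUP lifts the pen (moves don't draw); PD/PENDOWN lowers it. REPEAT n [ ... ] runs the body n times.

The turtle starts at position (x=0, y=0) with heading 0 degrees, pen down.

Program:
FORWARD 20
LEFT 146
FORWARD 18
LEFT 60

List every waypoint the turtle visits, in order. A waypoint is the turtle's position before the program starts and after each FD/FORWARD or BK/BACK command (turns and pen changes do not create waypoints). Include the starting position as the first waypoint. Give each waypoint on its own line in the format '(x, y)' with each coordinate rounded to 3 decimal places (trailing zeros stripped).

Answer: (0, 0)
(20, 0)
(5.077, 10.065)

Derivation:
Executing turtle program step by step:
Start: pos=(0,0), heading=0, pen down
FD 20: (0,0) -> (20,0) [heading=0, draw]
LT 146: heading 0 -> 146
FD 18: (20,0) -> (5.077,10.065) [heading=146, draw]
LT 60: heading 146 -> 206
Final: pos=(5.077,10.065), heading=206, 2 segment(s) drawn
Waypoints (3 total):
(0, 0)
(20, 0)
(5.077, 10.065)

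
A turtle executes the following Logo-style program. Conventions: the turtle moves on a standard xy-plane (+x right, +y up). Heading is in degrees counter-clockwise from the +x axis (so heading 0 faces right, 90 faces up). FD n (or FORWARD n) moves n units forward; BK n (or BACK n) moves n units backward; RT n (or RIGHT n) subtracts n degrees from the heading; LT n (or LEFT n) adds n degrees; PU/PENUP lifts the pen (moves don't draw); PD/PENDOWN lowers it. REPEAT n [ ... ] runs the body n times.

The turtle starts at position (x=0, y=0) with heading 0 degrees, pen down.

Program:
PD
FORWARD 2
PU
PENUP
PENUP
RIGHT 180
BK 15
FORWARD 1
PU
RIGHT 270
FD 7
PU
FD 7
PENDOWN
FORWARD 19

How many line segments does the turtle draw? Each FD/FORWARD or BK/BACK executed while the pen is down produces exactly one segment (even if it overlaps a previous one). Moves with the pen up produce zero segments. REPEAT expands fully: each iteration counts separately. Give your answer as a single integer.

Answer: 2

Derivation:
Executing turtle program step by step:
Start: pos=(0,0), heading=0, pen down
PD: pen down
FD 2: (0,0) -> (2,0) [heading=0, draw]
PU: pen up
PU: pen up
PU: pen up
RT 180: heading 0 -> 180
BK 15: (2,0) -> (17,0) [heading=180, move]
FD 1: (17,0) -> (16,0) [heading=180, move]
PU: pen up
RT 270: heading 180 -> 270
FD 7: (16,0) -> (16,-7) [heading=270, move]
PU: pen up
FD 7: (16,-7) -> (16,-14) [heading=270, move]
PD: pen down
FD 19: (16,-14) -> (16,-33) [heading=270, draw]
Final: pos=(16,-33), heading=270, 2 segment(s) drawn
Segments drawn: 2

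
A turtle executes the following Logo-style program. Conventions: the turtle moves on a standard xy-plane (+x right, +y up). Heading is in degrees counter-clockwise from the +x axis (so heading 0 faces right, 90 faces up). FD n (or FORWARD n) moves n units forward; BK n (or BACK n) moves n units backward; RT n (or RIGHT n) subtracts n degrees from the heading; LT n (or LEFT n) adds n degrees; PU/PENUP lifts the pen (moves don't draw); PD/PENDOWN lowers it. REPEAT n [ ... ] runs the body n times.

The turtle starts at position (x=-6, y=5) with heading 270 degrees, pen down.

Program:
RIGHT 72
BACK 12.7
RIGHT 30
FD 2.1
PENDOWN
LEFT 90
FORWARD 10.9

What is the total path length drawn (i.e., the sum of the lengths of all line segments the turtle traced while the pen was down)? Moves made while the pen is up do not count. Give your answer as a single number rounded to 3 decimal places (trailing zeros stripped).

Executing turtle program step by step:
Start: pos=(-6,5), heading=270, pen down
RT 72: heading 270 -> 198
BK 12.7: (-6,5) -> (6.078,8.925) [heading=198, draw]
RT 30: heading 198 -> 168
FD 2.1: (6.078,8.925) -> (4.024,9.361) [heading=168, draw]
PD: pen down
LT 90: heading 168 -> 258
FD 10.9: (4.024,9.361) -> (1.758,-1.301) [heading=258, draw]
Final: pos=(1.758,-1.301), heading=258, 3 segment(s) drawn

Segment lengths:
  seg 1: (-6,5) -> (6.078,8.925), length = 12.7
  seg 2: (6.078,8.925) -> (4.024,9.361), length = 2.1
  seg 3: (4.024,9.361) -> (1.758,-1.301), length = 10.9
Total = 25.7

Answer: 25.7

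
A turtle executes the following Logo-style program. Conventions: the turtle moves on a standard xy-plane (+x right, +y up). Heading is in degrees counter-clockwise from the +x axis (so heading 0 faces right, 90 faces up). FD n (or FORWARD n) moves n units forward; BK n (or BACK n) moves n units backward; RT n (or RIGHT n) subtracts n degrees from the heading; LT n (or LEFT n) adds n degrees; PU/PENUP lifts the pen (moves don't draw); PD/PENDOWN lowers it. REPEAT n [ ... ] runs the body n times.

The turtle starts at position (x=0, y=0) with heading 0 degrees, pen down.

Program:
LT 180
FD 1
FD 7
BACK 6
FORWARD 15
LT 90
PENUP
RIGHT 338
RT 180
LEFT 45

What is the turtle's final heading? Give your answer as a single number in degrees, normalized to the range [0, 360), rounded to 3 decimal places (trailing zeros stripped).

Executing turtle program step by step:
Start: pos=(0,0), heading=0, pen down
LT 180: heading 0 -> 180
FD 1: (0,0) -> (-1,0) [heading=180, draw]
FD 7: (-1,0) -> (-8,0) [heading=180, draw]
BK 6: (-8,0) -> (-2,0) [heading=180, draw]
FD 15: (-2,0) -> (-17,0) [heading=180, draw]
LT 90: heading 180 -> 270
PU: pen up
RT 338: heading 270 -> 292
RT 180: heading 292 -> 112
LT 45: heading 112 -> 157
Final: pos=(-17,0), heading=157, 4 segment(s) drawn

Answer: 157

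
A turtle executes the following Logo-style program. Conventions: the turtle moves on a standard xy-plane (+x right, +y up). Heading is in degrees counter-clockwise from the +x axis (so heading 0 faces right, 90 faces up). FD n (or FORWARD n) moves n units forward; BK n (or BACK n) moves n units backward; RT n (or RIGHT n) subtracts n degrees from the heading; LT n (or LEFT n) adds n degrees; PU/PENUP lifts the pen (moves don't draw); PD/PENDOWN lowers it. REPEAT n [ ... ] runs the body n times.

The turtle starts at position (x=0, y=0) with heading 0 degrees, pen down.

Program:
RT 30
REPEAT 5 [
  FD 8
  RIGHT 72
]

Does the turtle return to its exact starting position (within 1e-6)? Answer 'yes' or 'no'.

Answer: yes

Derivation:
Executing turtle program step by step:
Start: pos=(0,0), heading=0, pen down
RT 30: heading 0 -> 330
REPEAT 5 [
  -- iteration 1/5 --
  FD 8: (0,0) -> (6.928,-4) [heading=330, draw]
  RT 72: heading 330 -> 258
  -- iteration 2/5 --
  FD 8: (6.928,-4) -> (5.265,-11.825) [heading=258, draw]
  RT 72: heading 258 -> 186
  -- iteration 3/5 --
  FD 8: (5.265,-11.825) -> (-2.691,-12.661) [heading=186, draw]
  RT 72: heading 186 -> 114
  -- iteration 4/5 --
  FD 8: (-2.691,-12.661) -> (-5.945,-5.353) [heading=114, draw]
  RT 72: heading 114 -> 42
  -- iteration 5/5 --
  FD 8: (-5.945,-5.353) -> (0,0) [heading=42, draw]
  RT 72: heading 42 -> 330
]
Final: pos=(0,0), heading=330, 5 segment(s) drawn

Start position: (0, 0)
Final position: (0, 0)
Distance = 0; < 1e-6 -> CLOSED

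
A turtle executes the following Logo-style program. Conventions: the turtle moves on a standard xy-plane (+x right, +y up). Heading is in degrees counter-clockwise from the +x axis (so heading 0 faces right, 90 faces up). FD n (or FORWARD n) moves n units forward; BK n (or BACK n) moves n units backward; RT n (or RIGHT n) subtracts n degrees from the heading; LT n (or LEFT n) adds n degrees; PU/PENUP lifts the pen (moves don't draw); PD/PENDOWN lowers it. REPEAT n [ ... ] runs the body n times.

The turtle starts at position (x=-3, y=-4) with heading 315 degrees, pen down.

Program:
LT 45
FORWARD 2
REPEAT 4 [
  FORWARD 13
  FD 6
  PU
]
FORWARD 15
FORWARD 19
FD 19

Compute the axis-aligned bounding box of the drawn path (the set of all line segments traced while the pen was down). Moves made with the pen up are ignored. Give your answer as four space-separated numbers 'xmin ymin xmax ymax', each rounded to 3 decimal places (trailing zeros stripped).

Executing turtle program step by step:
Start: pos=(-3,-4), heading=315, pen down
LT 45: heading 315 -> 0
FD 2: (-3,-4) -> (-1,-4) [heading=0, draw]
REPEAT 4 [
  -- iteration 1/4 --
  FD 13: (-1,-4) -> (12,-4) [heading=0, draw]
  FD 6: (12,-4) -> (18,-4) [heading=0, draw]
  PU: pen up
  -- iteration 2/4 --
  FD 13: (18,-4) -> (31,-4) [heading=0, move]
  FD 6: (31,-4) -> (37,-4) [heading=0, move]
  PU: pen up
  -- iteration 3/4 --
  FD 13: (37,-4) -> (50,-4) [heading=0, move]
  FD 6: (50,-4) -> (56,-4) [heading=0, move]
  PU: pen up
  -- iteration 4/4 --
  FD 13: (56,-4) -> (69,-4) [heading=0, move]
  FD 6: (69,-4) -> (75,-4) [heading=0, move]
  PU: pen up
]
FD 15: (75,-4) -> (90,-4) [heading=0, move]
FD 19: (90,-4) -> (109,-4) [heading=0, move]
FD 19: (109,-4) -> (128,-4) [heading=0, move]
Final: pos=(128,-4), heading=0, 3 segment(s) drawn

Segment endpoints: x in {-3, -1, 12, 18}, y in {-4, -4, -4, -4}
xmin=-3, ymin=-4, xmax=18, ymax=-4

Answer: -3 -4 18 -4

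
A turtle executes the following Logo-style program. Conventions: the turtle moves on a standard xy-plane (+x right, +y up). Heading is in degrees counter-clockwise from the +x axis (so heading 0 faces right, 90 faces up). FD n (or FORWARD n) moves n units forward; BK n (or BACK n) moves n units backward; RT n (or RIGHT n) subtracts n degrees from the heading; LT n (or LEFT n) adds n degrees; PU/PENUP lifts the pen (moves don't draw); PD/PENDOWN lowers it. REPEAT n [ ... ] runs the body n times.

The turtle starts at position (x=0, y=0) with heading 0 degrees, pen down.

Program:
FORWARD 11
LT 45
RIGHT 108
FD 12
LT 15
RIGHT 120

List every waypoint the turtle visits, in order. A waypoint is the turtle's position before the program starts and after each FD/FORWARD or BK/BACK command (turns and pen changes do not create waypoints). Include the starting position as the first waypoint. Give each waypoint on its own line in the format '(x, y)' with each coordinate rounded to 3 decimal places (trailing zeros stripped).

Answer: (0, 0)
(11, 0)
(16.448, -10.692)

Derivation:
Executing turtle program step by step:
Start: pos=(0,0), heading=0, pen down
FD 11: (0,0) -> (11,0) [heading=0, draw]
LT 45: heading 0 -> 45
RT 108: heading 45 -> 297
FD 12: (11,0) -> (16.448,-10.692) [heading=297, draw]
LT 15: heading 297 -> 312
RT 120: heading 312 -> 192
Final: pos=(16.448,-10.692), heading=192, 2 segment(s) drawn
Waypoints (3 total):
(0, 0)
(11, 0)
(16.448, -10.692)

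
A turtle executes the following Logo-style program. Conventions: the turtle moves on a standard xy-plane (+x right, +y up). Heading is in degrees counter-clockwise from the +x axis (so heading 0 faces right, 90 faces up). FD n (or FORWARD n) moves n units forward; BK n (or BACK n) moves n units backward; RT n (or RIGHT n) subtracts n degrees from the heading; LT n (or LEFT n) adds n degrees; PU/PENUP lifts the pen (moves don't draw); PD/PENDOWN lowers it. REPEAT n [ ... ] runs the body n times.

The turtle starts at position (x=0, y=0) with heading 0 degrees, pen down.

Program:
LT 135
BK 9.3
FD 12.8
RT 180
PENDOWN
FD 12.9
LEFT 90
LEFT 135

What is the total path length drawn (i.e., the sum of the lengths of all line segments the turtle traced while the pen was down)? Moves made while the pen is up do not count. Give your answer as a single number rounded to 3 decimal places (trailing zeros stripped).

Answer: 35

Derivation:
Executing turtle program step by step:
Start: pos=(0,0), heading=0, pen down
LT 135: heading 0 -> 135
BK 9.3: (0,0) -> (6.576,-6.576) [heading=135, draw]
FD 12.8: (6.576,-6.576) -> (-2.475,2.475) [heading=135, draw]
RT 180: heading 135 -> 315
PD: pen down
FD 12.9: (-2.475,2.475) -> (6.647,-6.647) [heading=315, draw]
LT 90: heading 315 -> 45
LT 135: heading 45 -> 180
Final: pos=(6.647,-6.647), heading=180, 3 segment(s) drawn

Segment lengths:
  seg 1: (0,0) -> (6.576,-6.576), length = 9.3
  seg 2: (6.576,-6.576) -> (-2.475,2.475), length = 12.8
  seg 3: (-2.475,2.475) -> (6.647,-6.647), length = 12.9
Total = 35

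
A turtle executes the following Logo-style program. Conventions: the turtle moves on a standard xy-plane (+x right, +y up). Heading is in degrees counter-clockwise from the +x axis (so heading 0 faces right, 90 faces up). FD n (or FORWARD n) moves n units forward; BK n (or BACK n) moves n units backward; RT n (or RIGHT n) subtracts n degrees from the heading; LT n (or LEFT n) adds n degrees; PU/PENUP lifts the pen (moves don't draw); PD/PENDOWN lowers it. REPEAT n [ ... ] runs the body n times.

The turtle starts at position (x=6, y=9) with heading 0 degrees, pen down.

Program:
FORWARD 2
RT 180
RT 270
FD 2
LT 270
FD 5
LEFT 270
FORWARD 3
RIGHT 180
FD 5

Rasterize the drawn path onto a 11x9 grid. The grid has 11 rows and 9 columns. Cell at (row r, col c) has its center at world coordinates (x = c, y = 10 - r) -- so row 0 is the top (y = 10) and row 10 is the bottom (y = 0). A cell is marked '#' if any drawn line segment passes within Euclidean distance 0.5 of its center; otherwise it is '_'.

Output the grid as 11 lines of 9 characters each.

Answer: ___#_____
___#__###
___#____#
___######
___#_____
___#_____
_________
_________
_________
_________
_________

Derivation:
Segment 0: (6,9) -> (8,9)
Segment 1: (8,9) -> (8,7)
Segment 2: (8,7) -> (3,7)
Segment 3: (3,7) -> (3,10)
Segment 4: (3,10) -> (3,5)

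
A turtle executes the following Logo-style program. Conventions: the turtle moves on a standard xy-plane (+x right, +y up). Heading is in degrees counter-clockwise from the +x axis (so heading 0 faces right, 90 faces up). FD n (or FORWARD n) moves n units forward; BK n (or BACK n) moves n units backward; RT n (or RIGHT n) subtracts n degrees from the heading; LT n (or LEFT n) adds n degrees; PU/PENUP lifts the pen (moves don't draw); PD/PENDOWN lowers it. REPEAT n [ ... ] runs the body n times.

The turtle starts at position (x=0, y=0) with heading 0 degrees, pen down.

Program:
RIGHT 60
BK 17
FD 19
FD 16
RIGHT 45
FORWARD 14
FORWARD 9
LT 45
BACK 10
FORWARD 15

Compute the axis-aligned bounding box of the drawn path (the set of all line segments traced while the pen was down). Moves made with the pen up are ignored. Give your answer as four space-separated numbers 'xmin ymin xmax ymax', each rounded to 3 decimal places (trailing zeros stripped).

Executing turtle program step by step:
Start: pos=(0,0), heading=0, pen down
RT 60: heading 0 -> 300
BK 17: (0,0) -> (-8.5,14.722) [heading=300, draw]
FD 19: (-8.5,14.722) -> (1,-1.732) [heading=300, draw]
FD 16: (1,-1.732) -> (9,-15.588) [heading=300, draw]
RT 45: heading 300 -> 255
FD 14: (9,-15.588) -> (5.377,-29.111) [heading=255, draw]
FD 9: (5.377,-29.111) -> (3.047,-37.805) [heading=255, draw]
LT 45: heading 255 -> 300
BK 10: (3.047,-37.805) -> (-1.953,-29.144) [heading=300, draw]
FD 15: (-1.953,-29.144) -> (5.547,-42.135) [heading=300, draw]
Final: pos=(5.547,-42.135), heading=300, 7 segment(s) drawn

Segment endpoints: x in {-8.5, -1.953, 0, 1, 3.047, 5.377, 5.547, 9}, y in {-42.135, -37.805, -29.144, -29.111, -15.588, -1.732, 0, 14.722}
xmin=-8.5, ymin=-42.135, xmax=9, ymax=14.722

Answer: -8.5 -42.135 9 14.722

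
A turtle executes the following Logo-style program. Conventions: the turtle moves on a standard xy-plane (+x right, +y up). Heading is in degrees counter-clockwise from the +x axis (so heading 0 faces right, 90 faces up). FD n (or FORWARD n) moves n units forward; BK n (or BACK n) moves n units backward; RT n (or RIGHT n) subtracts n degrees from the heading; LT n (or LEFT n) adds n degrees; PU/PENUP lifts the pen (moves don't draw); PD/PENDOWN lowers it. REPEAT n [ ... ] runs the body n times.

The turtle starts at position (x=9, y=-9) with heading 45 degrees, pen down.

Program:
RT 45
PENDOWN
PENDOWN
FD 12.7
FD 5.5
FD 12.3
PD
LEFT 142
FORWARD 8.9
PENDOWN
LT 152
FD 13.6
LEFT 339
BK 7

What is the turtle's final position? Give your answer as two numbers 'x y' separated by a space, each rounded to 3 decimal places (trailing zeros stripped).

Executing turtle program step by step:
Start: pos=(9,-9), heading=45, pen down
RT 45: heading 45 -> 0
PD: pen down
PD: pen down
FD 12.7: (9,-9) -> (21.7,-9) [heading=0, draw]
FD 5.5: (21.7,-9) -> (27.2,-9) [heading=0, draw]
FD 12.3: (27.2,-9) -> (39.5,-9) [heading=0, draw]
PD: pen down
LT 142: heading 0 -> 142
FD 8.9: (39.5,-9) -> (32.487,-3.521) [heading=142, draw]
PD: pen down
LT 152: heading 142 -> 294
FD 13.6: (32.487,-3.521) -> (38.018,-15.945) [heading=294, draw]
LT 339: heading 294 -> 273
BK 7: (38.018,-15.945) -> (37.652,-8.954) [heading=273, draw]
Final: pos=(37.652,-8.954), heading=273, 6 segment(s) drawn

Answer: 37.652 -8.954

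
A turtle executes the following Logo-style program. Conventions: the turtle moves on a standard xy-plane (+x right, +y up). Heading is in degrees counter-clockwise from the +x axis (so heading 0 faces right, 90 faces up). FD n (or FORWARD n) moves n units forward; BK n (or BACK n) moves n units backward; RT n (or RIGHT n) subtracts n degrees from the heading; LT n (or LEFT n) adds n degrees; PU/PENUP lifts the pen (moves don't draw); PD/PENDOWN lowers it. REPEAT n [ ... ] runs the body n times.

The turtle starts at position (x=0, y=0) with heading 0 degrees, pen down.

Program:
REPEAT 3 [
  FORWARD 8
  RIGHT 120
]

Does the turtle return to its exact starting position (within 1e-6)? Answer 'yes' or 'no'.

Executing turtle program step by step:
Start: pos=(0,0), heading=0, pen down
REPEAT 3 [
  -- iteration 1/3 --
  FD 8: (0,0) -> (8,0) [heading=0, draw]
  RT 120: heading 0 -> 240
  -- iteration 2/3 --
  FD 8: (8,0) -> (4,-6.928) [heading=240, draw]
  RT 120: heading 240 -> 120
  -- iteration 3/3 --
  FD 8: (4,-6.928) -> (0,0) [heading=120, draw]
  RT 120: heading 120 -> 0
]
Final: pos=(0,0), heading=0, 3 segment(s) drawn

Start position: (0, 0)
Final position: (0, 0)
Distance = 0; < 1e-6 -> CLOSED

Answer: yes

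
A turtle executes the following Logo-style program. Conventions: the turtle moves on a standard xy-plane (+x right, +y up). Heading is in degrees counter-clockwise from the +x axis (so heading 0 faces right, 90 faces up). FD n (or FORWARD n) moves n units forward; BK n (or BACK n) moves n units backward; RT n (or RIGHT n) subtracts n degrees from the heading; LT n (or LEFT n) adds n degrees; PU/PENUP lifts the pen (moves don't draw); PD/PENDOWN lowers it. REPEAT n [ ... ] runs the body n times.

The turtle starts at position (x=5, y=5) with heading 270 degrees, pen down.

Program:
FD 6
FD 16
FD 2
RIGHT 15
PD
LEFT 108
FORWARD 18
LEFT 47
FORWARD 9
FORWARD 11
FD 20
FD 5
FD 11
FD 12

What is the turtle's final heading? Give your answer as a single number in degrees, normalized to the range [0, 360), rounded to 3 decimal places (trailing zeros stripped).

Answer: 50

Derivation:
Executing turtle program step by step:
Start: pos=(5,5), heading=270, pen down
FD 6: (5,5) -> (5,-1) [heading=270, draw]
FD 16: (5,-1) -> (5,-17) [heading=270, draw]
FD 2: (5,-17) -> (5,-19) [heading=270, draw]
RT 15: heading 270 -> 255
PD: pen down
LT 108: heading 255 -> 3
FD 18: (5,-19) -> (22.975,-18.058) [heading=3, draw]
LT 47: heading 3 -> 50
FD 9: (22.975,-18.058) -> (28.76,-11.164) [heading=50, draw]
FD 11: (28.76,-11.164) -> (35.831,-2.737) [heading=50, draw]
FD 20: (35.831,-2.737) -> (48.687,12.584) [heading=50, draw]
FD 5: (48.687,12.584) -> (51.901,16.414) [heading=50, draw]
FD 11: (51.901,16.414) -> (58.971,24.841) [heading=50, draw]
FD 12: (58.971,24.841) -> (66.685,34.033) [heading=50, draw]
Final: pos=(66.685,34.033), heading=50, 10 segment(s) drawn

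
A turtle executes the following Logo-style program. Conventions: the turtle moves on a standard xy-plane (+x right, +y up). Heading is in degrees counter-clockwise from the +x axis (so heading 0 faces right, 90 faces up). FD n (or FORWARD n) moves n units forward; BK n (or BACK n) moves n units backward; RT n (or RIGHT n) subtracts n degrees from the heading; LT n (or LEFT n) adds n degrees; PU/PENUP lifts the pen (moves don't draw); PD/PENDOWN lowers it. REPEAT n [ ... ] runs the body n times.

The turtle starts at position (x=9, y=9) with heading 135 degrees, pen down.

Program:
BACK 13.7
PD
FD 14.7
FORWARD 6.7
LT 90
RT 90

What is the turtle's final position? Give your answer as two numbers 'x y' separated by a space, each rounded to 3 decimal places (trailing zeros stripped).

Executing turtle program step by step:
Start: pos=(9,9), heading=135, pen down
BK 13.7: (9,9) -> (18.687,-0.687) [heading=135, draw]
PD: pen down
FD 14.7: (18.687,-0.687) -> (8.293,9.707) [heading=135, draw]
FD 6.7: (8.293,9.707) -> (3.555,14.445) [heading=135, draw]
LT 90: heading 135 -> 225
RT 90: heading 225 -> 135
Final: pos=(3.555,14.445), heading=135, 3 segment(s) drawn

Answer: 3.555 14.445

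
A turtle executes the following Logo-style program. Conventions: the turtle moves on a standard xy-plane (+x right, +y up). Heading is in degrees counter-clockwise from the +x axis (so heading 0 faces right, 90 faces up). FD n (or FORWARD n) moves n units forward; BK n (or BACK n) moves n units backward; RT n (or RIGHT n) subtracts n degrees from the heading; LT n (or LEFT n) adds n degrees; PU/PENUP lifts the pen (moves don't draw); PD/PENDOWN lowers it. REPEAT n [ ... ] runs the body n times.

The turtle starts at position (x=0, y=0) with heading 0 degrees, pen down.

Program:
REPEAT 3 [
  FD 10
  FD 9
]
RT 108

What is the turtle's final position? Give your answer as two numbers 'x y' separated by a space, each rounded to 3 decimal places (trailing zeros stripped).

Executing turtle program step by step:
Start: pos=(0,0), heading=0, pen down
REPEAT 3 [
  -- iteration 1/3 --
  FD 10: (0,0) -> (10,0) [heading=0, draw]
  FD 9: (10,0) -> (19,0) [heading=0, draw]
  -- iteration 2/3 --
  FD 10: (19,0) -> (29,0) [heading=0, draw]
  FD 9: (29,0) -> (38,0) [heading=0, draw]
  -- iteration 3/3 --
  FD 10: (38,0) -> (48,0) [heading=0, draw]
  FD 9: (48,0) -> (57,0) [heading=0, draw]
]
RT 108: heading 0 -> 252
Final: pos=(57,0), heading=252, 6 segment(s) drawn

Answer: 57 0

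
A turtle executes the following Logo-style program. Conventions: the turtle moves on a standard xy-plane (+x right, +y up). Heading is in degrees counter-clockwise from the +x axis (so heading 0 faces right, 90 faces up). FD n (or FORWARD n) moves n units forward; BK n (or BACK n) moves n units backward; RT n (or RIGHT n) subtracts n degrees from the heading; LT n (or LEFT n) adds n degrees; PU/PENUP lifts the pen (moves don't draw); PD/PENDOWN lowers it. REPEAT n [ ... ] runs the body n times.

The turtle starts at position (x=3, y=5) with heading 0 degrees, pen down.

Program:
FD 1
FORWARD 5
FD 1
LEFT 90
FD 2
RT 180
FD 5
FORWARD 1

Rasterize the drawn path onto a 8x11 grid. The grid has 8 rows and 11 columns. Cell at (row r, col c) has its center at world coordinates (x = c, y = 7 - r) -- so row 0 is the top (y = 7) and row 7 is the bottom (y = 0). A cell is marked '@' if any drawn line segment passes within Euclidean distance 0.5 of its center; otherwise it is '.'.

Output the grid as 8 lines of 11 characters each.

Answer: ..........@
..........@
...@@@@@@@@
..........@
..........@
..........@
..........@
...........

Derivation:
Segment 0: (3,5) -> (4,5)
Segment 1: (4,5) -> (9,5)
Segment 2: (9,5) -> (10,5)
Segment 3: (10,5) -> (10,7)
Segment 4: (10,7) -> (10,2)
Segment 5: (10,2) -> (10,1)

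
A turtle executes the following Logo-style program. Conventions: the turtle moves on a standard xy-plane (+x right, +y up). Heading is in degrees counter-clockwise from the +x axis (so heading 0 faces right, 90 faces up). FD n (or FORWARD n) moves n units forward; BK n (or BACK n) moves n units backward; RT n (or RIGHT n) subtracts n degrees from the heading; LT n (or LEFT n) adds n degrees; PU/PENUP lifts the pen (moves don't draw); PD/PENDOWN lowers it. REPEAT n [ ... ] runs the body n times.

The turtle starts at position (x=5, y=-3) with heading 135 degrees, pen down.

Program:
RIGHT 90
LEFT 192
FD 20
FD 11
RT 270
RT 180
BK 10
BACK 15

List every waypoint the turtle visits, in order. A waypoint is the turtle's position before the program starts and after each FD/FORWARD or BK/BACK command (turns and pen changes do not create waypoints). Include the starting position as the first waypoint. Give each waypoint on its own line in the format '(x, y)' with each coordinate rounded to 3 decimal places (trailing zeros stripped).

Answer: (5, -3)
(-5.893, -19.773)
(-11.884, -28.999)
(-3.497, -34.445)
(9.083, -42.615)

Derivation:
Executing turtle program step by step:
Start: pos=(5,-3), heading=135, pen down
RT 90: heading 135 -> 45
LT 192: heading 45 -> 237
FD 20: (5,-3) -> (-5.893,-19.773) [heading=237, draw]
FD 11: (-5.893,-19.773) -> (-11.884,-28.999) [heading=237, draw]
RT 270: heading 237 -> 327
RT 180: heading 327 -> 147
BK 10: (-11.884,-28.999) -> (-3.497,-34.445) [heading=147, draw]
BK 15: (-3.497,-34.445) -> (9.083,-42.615) [heading=147, draw]
Final: pos=(9.083,-42.615), heading=147, 4 segment(s) drawn
Waypoints (5 total):
(5, -3)
(-5.893, -19.773)
(-11.884, -28.999)
(-3.497, -34.445)
(9.083, -42.615)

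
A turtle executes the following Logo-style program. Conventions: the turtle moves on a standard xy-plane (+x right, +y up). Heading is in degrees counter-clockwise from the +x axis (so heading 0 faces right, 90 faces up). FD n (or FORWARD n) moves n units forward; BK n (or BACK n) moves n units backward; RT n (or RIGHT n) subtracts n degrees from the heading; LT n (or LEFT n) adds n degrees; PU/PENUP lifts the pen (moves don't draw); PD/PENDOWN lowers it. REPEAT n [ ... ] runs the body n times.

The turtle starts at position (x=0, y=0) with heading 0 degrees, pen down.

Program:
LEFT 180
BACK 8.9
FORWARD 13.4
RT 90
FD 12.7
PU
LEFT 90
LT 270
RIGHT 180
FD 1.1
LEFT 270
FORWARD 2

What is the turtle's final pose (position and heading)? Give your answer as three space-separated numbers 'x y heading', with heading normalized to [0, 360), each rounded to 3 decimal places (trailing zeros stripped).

Executing turtle program step by step:
Start: pos=(0,0), heading=0, pen down
LT 180: heading 0 -> 180
BK 8.9: (0,0) -> (8.9,0) [heading=180, draw]
FD 13.4: (8.9,0) -> (-4.5,0) [heading=180, draw]
RT 90: heading 180 -> 90
FD 12.7: (-4.5,0) -> (-4.5,12.7) [heading=90, draw]
PU: pen up
LT 90: heading 90 -> 180
LT 270: heading 180 -> 90
RT 180: heading 90 -> 270
FD 1.1: (-4.5,12.7) -> (-4.5,11.6) [heading=270, move]
LT 270: heading 270 -> 180
FD 2: (-4.5,11.6) -> (-6.5,11.6) [heading=180, move]
Final: pos=(-6.5,11.6), heading=180, 3 segment(s) drawn

Answer: -6.5 11.6 180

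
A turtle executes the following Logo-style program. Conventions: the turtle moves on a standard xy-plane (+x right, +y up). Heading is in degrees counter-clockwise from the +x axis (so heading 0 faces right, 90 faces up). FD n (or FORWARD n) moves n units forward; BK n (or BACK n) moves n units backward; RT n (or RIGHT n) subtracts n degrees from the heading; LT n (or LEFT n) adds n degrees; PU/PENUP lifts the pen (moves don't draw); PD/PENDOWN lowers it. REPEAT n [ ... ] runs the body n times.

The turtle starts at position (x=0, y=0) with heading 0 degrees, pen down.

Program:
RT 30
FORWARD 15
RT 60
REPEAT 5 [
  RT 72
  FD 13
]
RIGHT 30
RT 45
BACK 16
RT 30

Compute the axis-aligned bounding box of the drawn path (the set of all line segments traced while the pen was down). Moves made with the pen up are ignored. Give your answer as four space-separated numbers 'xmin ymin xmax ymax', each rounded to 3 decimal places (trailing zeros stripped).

Executing turtle program step by step:
Start: pos=(0,0), heading=0, pen down
RT 30: heading 0 -> 330
FD 15: (0,0) -> (12.99,-7.5) [heading=330, draw]
RT 60: heading 330 -> 270
REPEAT 5 [
  -- iteration 1/5 --
  RT 72: heading 270 -> 198
  FD 13: (12.99,-7.5) -> (0.627,-11.517) [heading=198, draw]
  -- iteration 2/5 --
  RT 72: heading 198 -> 126
  FD 13: (0.627,-11.517) -> (-7.015,-1) [heading=126, draw]
  -- iteration 3/5 --
  RT 72: heading 126 -> 54
  FD 13: (-7.015,-1) -> (0.627,9.517) [heading=54, draw]
  -- iteration 4/5 --
  RT 72: heading 54 -> 342
  FD 13: (0.627,9.517) -> (12.99,5.5) [heading=342, draw]
  -- iteration 5/5 --
  RT 72: heading 342 -> 270
  FD 13: (12.99,5.5) -> (12.99,-7.5) [heading=270, draw]
]
RT 30: heading 270 -> 240
RT 45: heading 240 -> 195
BK 16: (12.99,-7.5) -> (28.445,-3.359) [heading=195, draw]
RT 30: heading 195 -> 165
Final: pos=(28.445,-3.359), heading=165, 7 segment(s) drawn

Segment endpoints: x in {-7.015, 0, 0.627, 0.627, 12.99, 12.99, 12.99, 28.445}, y in {-11.517, -7.5, -7.5, -3.359, -1, 0, 5.5, 9.517}
xmin=-7.015, ymin=-11.517, xmax=28.445, ymax=9.517

Answer: -7.015 -11.517 28.445 9.517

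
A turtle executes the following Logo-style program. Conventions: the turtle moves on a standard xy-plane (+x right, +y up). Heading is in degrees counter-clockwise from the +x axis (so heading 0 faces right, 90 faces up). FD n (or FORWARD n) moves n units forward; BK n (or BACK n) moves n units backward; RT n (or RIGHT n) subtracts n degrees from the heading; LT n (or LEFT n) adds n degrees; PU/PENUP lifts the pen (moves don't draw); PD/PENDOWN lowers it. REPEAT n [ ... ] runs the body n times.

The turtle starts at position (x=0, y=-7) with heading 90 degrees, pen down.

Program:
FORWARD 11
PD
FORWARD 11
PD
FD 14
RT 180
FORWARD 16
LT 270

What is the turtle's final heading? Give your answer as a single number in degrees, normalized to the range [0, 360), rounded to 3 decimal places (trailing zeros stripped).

Answer: 180

Derivation:
Executing turtle program step by step:
Start: pos=(0,-7), heading=90, pen down
FD 11: (0,-7) -> (0,4) [heading=90, draw]
PD: pen down
FD 11: (0,4) -> (0,15) [heading=90, draw]
PD: pen down
FD 14: (0,15) -> (0,29) [heading=90, draw]
RT 180: heading 90 -> 270
FD 16: (0,29) -> (0,13) [heading=270, draw]
LT 270: heading 270 -> 180
Final: pos=(0,13), heading=180, 4 segment(s) drawn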